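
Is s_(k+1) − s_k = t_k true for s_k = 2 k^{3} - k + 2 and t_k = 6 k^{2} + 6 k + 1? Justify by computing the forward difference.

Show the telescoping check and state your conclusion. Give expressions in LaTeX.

s_(k+1) = -k + 2*(k + 1)**3 + 1
s_(k+1) − s_k = 6*k**2 + 6*k + 1
(s_(k+1) − s_k) − t_k = 0

valid (s_(k+1) − s_k reduces to t_k)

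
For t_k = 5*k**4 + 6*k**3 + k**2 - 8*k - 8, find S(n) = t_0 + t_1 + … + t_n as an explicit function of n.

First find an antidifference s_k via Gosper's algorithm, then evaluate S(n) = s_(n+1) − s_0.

The ratio is (5*k**4 + 26*k**3 + 49*k**2 + 32*k - 4)/(5*k**4 + 6*k**3 + k**2 - 8*k - 8).
Take A(k)=1, B(k)=1, C(k)=k**4 + 6*k**3/5 + k**2/5 - 8*k/5 - 8/5.
f must satisfy (1)·f(k+1) − (1)·f(k) = k**4 + 6*k**3/5 + k**2/5 - 8*k/5 - 8/5.
Degrees (0,0,4) ⇒ d ≤ 5.
Coefficient equations give f(k) = k*(k + 1)*(k**3 - 2*k**2 + k - 4)/5.
Get s_k = R·t_k = k*(k**4 - k**3 - k**2 - 3*k - 4) with R(k) = B(k−1)f(k)/C(k) = k*(k**3 - 2*k**2 + k - 4)/(5*k**3 + k**2 - 8).
Verify: 5*k**4 + 6*k**3 + k**2 - 8*k - 8 matches t_k.
Telescope: S(n) = s_(n+1) − s_(0) = n**5 + 4*n**4 + 5*n**3 - 2*n**2 - 12*n - 8 − (0) = n**5 + 4*n**4 + 5*n**3 - 2*n**2 - 12*n - 8.

S(n) = n**5 + 4*n**4 + 5*n**3 - 2*n**2 - 12*n - 8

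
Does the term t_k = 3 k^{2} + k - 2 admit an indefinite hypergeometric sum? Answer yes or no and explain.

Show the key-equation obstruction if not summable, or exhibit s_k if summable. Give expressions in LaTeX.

Yes. s_k = k \left(k^{2} - k - 2\right).

Compute t_(k+1)/t_k: get (k + 3*(k + 1)**2 - 1)/(3*k**2 + k - 2).
A = 1, B = 1, C = k**2 + k/3 - 2/3.
f must satisfy (1)·f(k+1) − (1)·f(k) = k**2 + k/3 - 2/3.
From deg A=0, deg B=0, deg C=2: d=3.
Solving with deg f ≤ 3: f(k) = k*(k - 2)*(k + 1)/3.
Certificate R = B(k−1)f/C = k*(k - 2)/(3*k - 2) gives s_k = k*(k**2 - k - 2).
Check: Δs_k = 3*k**2 + k - 2. ✓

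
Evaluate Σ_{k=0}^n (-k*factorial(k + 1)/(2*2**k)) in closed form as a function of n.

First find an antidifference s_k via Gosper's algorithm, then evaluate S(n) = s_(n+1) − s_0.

S(n) = 1 - factorial(n + 2)/(2*2**n)

Ratio r(k) = (k + 1)*(k + 2)/(2*k).
Normal form (A,B,C) = (k/2 + 1, 1, k).
Need (k/2 + 1)·f(k+1) − (1)·f(k) = k.
deg f ≤ 0 (via 1,0,1).
Solving with deg f ≤ 0: f(k) = 2.
Get s_k = R·t_k = -factorial(k + 1)/2**k with R(k) = B(k−1)f(k)/C(k) = 2/k.
Check: Δs_k = -k*factorial(k + 1)/(2*2**k). ✓
Σ_(k=0)^n t_k = s_(n+1) − s_(0) = (-2**(-n - 1)*factorial(n + 2)) − (-1), i.e. 1 - factorial(n + 2)/(2*2**n).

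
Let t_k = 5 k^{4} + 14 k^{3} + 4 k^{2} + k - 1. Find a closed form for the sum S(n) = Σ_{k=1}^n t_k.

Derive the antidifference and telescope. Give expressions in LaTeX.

S(n) = n^{2} \left(n^{3} + 6 n^{2} + 10 n + 6\right)

The ratio is (5*k**4 + 34*k**3 + 76*k**2 + 71*k + 23)/(5*k**4 + 14*k**3 + 4*k**2 + k - 1).
A = 1, B = 1, C = k**4 + 14*k**3/5 + 4*k**2/5 + k/5 - 1/5.
Need (1)·f(k+1) − (1)·f(k) = k**4 + 14*k**3/5 + 4*k**2/5 + k/5 - 1/5.
Degrees (0,0,4) ⇒ d ≤ 5.
Solve for f: f(k) = k*(k**4 + k**3 - 4*k**2 + 2*k - 1)/5 (degree 5 ≤ 5).
Get s_k = R·t_k = k*(k**4 + k**3 - 4*k**2 + 2*k - 1) with R(k) = B(k−1)f(k)/C(k) = k*(k**4 + k**3 - 4*k**2 + 2*k - 1)/(5*k**4 + 14*k**3 + 4*k**2 + k - 1).
s_(k+1) − s_k = 5*k**4 + 14*k**3 + 4*k**2 + k - 1 = t_k.
Σ_(k=1)^n t_k = s_(n+1) − s_(1) = (n**5 + 6*n**4 + 10*n**3 + 6*n**2 - 1) − (-1), i.e. n**2*(n**3 + 6*n**2 + 10*n + 6).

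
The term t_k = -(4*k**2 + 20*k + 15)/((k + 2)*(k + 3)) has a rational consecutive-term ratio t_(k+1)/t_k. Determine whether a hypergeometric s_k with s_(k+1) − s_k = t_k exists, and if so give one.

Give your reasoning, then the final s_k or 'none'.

s_k = k*(-8*k - 7)/(2*(k + 2))

Step 1: r(k) = (k + 2)*(20*k + 4*(k + 1)**2 + 35)/((k + 4)*(4*k**2 + 20*k + 15)).
Factor: A=k + 2; B=k + 4; C=k**2 + 5*k + 15/4.
Solve (k + 2)·f(k+1) − (k + 3)·f(k) = k**2 + 5*k + 15/4.
From deg A=1, deg B=1, deg C=2: d=2.
Coefficient equations give f(k) = k*(8*k + 7)/8.
Get s_k = R·t_k = k*(-8*k - 7)/(2*(k + 2)) with R(k) = B(k−1)f(k)/C(k) = k*(k + 3)*(8*k + 7)/(2*(4*k**2 + 20*k + 15)).
Verify: (-4*k**2 - 20*k - 15)/(k**2 + 5*k + 6) matches t_k.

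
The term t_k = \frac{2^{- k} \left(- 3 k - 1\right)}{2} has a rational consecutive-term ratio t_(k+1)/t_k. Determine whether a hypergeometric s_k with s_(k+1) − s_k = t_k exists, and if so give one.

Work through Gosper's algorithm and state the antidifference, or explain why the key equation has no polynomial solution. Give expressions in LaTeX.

r(k) = (3*k + 4)/(2*(3*k + 1)) after simplifying.
So A=1/2 and B=1, with C=k + 1/3.
f must satisfy (1/2)·f(k+1) − (1)·f(k) = k + 1/3.
Bound: deg f ≤ 1.
Solve for f: f(k) = -2*(3*k + 4)/3 (degree 1 ≤ 1).
Then R = B(k−1)f/C = -2*(3*k + 4)/(3*k + 1), so s_k = R(k)·t_k = (3*k + 4)/2**k.
Δs = (-3*k - 1)/(2*2**k), as required.

s_k = 2^{- k} \left(3 k + 4\right)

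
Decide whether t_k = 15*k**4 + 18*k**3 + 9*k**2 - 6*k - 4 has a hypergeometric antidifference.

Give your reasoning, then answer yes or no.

t_(k+1)/t_k = (15*k**4 + 78*k**3 + 153*k**2 + 126*k + 32)/(15*k**4 + 18*k**3 + 9*k**2 - 6*k - 4).
So A=1 and B=1, with C=k**4 + 6*k**3/5 + 3*k**2/5 - 2*k/5 - 4/15.
Solve (1)·f(k+1) − (1)·f(k) = k**4 + 6*k**3/5 + 3*k**2/5 - 2*k/5 - 4/15.
Bound: deg f ≤ 5.
Match coefficients ⇒ f(k) = k**2*(3*k**3 - 3*k**2 - k - 3)/15.
So s_k = (B(k−1)f/C)·t_k = (k**2*(3*k**3 - 3*k**2 - k - 3)/(15*k**4 + 18*k**3 + 9*k**2 - 6*k - 4))·t_k = k**2*(3*k**3 - 3*k**2 - k - 3).
Check: Δs_k = 15*k**4 + 18*k**3 + 9*k**2 - 6*k - 4. ✓

Yes. s_k = k**2*(3*k**3 - 3*k**2 - k - 3).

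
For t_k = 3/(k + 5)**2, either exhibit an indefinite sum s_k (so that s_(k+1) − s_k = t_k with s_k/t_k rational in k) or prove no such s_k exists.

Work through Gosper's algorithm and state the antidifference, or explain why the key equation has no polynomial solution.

none (Gosper's algorithm certifies no s_k)

Step 1: r(k) = (k + 5)**2/(k + 6)**2.
Normal form (A,B,C) = (k**2 + 10*k + 25, k**2 + 12*k + 36, 1).
Solve (k**2 + 10*k + 25)·f(k+1) − (k**2 + 10*k + 25)·f(k) = 1.
Bound: deg f ≤ 0.
Put f(k) = c0: A·f(k+1) − B(k−1)·f(k) − C = -1; need -1 = 0 — inconsistent ⇒ no f, not summable.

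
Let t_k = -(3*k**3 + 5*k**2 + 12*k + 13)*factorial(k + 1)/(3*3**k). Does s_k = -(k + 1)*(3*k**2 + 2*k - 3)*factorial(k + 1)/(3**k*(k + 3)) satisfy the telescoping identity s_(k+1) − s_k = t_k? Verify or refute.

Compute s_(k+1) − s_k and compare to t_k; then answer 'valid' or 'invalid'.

Invalid: residual 2*(3*k**4 + 14*k**3 + 18*k**2 + 43*k + 48)*factorial(k + 1)/(3*3**k*(k + 3)*(k + 4)) ≠ 0.

s_(k+1) = -(k + 2)*(3*k**2 + 8*k + 2)*factorial(k + 2)/(3*3**k*(k + 4))
s_(k+1) − s_k = -(3*k**5 + 20*k**4 + 55*k**3 + 121*k**2 + 149*k + 60)*factorial(k + 1)/(3*3**k*(k + 3)*(k + 4))
(s_(k+1) − s_k) − t_k = 2*(3*k**4 + 14*k**3 + 18*k**2 + 43*k + 48)*factorial(k + 1)/(3*3**k*(k + 3)*(k + 4))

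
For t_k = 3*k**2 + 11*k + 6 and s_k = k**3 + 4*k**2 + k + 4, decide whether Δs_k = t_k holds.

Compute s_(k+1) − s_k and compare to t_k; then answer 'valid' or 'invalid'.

Valid — Δs_k = t_k.

s_(k+1) = k**3 + 7*k**2 + 12*k + 10
s_(k+1) − s_k = 3*k**2 + 11*k + 6
(s_(k+1) − s_k) − t_k = 0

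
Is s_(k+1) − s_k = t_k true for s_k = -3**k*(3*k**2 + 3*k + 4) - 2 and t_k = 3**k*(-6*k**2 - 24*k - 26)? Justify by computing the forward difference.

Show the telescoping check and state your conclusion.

s_(k+1) = -3*3**k*(3*k + 3*(k + 1)**2 + 7) - 2
s_(k+1) − s_k = 3**k*(-6*k**2 - 24*k - 26)
(s_(k+1) − s_k) − t_k = 0

valid; difference matches t_k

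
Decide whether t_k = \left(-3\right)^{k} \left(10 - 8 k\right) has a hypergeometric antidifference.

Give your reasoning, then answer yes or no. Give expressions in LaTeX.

r(k) = 3*(1 - 4*k)/(4*k - 5) after simplifying.
So A=-3 and B=1, with C=k - 5/4.
Key eq: (-3)·f(k+1) = (1)·f(k) + (k - 5/4).
d = 1 from the (0,0,1) case.
Coefficient equations give f(k) = -(k - 2)/4.
So s_k = (B(k−1)f/C)·t_k = (-(k - 2)/(4*k - 5))·t_k = 2*(-3)**k*(k - 2).
s_(k+1) − s_k = (-3)**k*(10 - 8*k) = t_k.

Yes. s_k = 2 \left(-3\right)^{k} \left(k - 2\right).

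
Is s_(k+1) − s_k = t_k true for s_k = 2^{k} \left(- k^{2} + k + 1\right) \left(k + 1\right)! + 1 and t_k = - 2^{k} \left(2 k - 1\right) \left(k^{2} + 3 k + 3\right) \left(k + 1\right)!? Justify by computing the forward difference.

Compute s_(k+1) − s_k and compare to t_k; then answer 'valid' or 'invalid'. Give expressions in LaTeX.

valid; difference matches t_k

s_(k+1) = 2**(k + 1)*(k - (k + 1)**2 + 2)*factorial(k + 2) + 1
s_(k+1) − s_k = -2**k*(2*k - 1)*(k**2 + 3*k + 3)*factorial(k + 1)
(s_(k+1) − s_k) − t_k = 0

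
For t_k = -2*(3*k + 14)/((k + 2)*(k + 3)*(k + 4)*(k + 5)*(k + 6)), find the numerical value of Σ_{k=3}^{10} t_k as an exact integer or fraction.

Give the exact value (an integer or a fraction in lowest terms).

Σ = -167/21840

Ratio r(k) = (k + 2)*(3*k + 17)/((k + 7)*(3*k + 14)).
Factor: A=k + 2; B=k + 7; C=k + 14/3.
f must satisfy (k + 2)·f(k+1) − (k + 6)·f(k) = k + 14/3.
Degrees (1,1,1) ⇒ d ≤ 4.
Solve for f: f(k) = k*(k + 4)*(k**2 + 10*k + 31)/90 (degree 4 ≤ 4).
So s_k = (B(k−1)f/C)·t_k = (k*(k + 4)*(k + 6)*(k**2 + 10*k + 31)/(30*(3*k + 14)))·t_k = k*(-k**2 - 10*k - 31)/(15*(k**3 + 10*k**2 + 31*k + 30)).
Check: Δs_k = 2*(-3*k - 14)/(k**5 + 20*k**4 + 155*k**3 + 580*k**2 + 1044*k + 720). ✓
Σ_(k=3)^(10) t_k = s_(11) − s_(3) = -1441/21840 − (-7/120) = -167/21840.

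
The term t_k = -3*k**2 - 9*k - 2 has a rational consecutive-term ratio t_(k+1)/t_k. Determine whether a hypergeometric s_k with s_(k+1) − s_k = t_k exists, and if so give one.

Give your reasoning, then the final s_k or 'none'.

r(k) = (3*k**2 + 15*k + 14)/(3*k**2 + 9*k + 2) after simplifying.
Take A(k)=1, B(k)=1, C(k)=k**2 + 3*k + 2/3.
f must satisfy (1)·f(k+1) − (1)·f(k) = k**2 + 3*k + 2/3.
Degrees (0,0,2) ⇒ d ≤ 3.
Solve for f: f(k) = k*(k**2 + 3*k - 2)/3 (degree 3 ≤ 3).
Get s_k = R·t_k = k*(-k**2 - 3*k + 2) with R(k) = B(k−1)f(k)/C(k) = k*(k**2 + 3*k - 2)/(3*k**2 + 9*k + 2).
s_(k+1) − s_k = -3*k**2 - 9*k - 2 = t_k.

s_k = k*(-k**2 - 3*k + 2)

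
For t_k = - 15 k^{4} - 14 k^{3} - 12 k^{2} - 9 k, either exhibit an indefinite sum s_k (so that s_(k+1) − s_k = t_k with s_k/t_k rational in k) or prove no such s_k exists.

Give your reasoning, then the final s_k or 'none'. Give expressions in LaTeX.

s_k = k \left(- 3 k^{4} + 4 k^{3} - 2 k^{2} - 2 k + 3\right)

Compute t_(k+1)/t_k: get (15*k**4 + 74*k**3 + 144*k**2 + 135*k + 50)/(k*(15*k**3 + 14*k**2 + 12*k + 9)).
Factor: A=1; B=1; C=k**4 + 14*k**3/15 + 4*k**2/5 + 3*k/5.
Solve (1)·f(k+1) − (1)·f(k) = k**4 + 14*k**3/15 + 4*k**2/5 + 3*k/5.
From deg A=0, deg B=0, deg C=4: d=5.
Solving with deg f ≤ 5: f(k) = k*(k - 1)*(3*k**3 - k**2 + k + 3)/15.
R(k) = B(k−1)·f(k)/C(k) = (k - 1)*(3*k**3 - k**2 + k + 3)/(15*k**3 + 14*k**2 + 12*k + 9); s_k = R·t_k = k*(-3*k**4 + 4*k**3 - 2*k**2 - 2*k + 3).
Δs = k*(-15*k**3 - 14*k**2 - 12*k - 9), as required.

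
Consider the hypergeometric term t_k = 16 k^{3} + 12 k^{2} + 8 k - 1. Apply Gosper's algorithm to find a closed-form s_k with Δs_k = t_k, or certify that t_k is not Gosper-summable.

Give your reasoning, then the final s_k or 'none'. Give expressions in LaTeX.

s_k = k \left(4 k^{3} - 4 k^{2} + 2 k - 3\right)

Compute t_(k+1)/t_k: get (16*k**3 + 60*k**2 + 80*k + 35)/(16*k**3 + 12*k**2 + 8*k - 1).
A = 1, B = 1, C = k**3 + 3*k**2/4 + k/2 - 1/16.
Key eq: (1)·f(k+1) = (1)·f(k) + (k**3 + 3*k**2/4 + k/2 - 1/16).
d = 4 from the (0,0,3) case.
Solving with deg f ≤ 4: f(k) = k*(4*k**3 - 4*k**2 + 2*k - 3)/16.
Get s_k = R·t_k = k*(4*k**3 - 4*k**2 + 2*k - 3) with R(k) = B(k−1)f(k)/C(k) = k*(4*k**3 - 4*k**2 + 2*k - 3)/(16*k**3 + 12*k**2 + 8*k - 1).
Verify: 16*k**3 + 12*k**2 + 8*k - 1 matches t_k.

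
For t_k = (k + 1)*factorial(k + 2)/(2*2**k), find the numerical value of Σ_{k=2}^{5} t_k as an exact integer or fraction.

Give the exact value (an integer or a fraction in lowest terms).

Σ = 624

Step 1: r(k) = (k + 2)*(k + 3)/(2*(k + 1)).
Normal form (A,B,C) = (k/2 + 3/2, 1, k + 1).
Need (k/2 + 3/2)·f(k+1) − (1)·f(k) = k + 1.
d = 0 from the (1,0,1) case.
Match coefficients ⇒ f(k) = 2.
R(k) = B(k−1)·f(k)/C(k) = 2/(k + 1); s_k = R·t_k = factorial(k + 2)/2**k.
Δs = (k + 1)*factorial(k + 2)/(2*2**k), as required.
Sum = s_(6) − s_(2); s_(6) = 630, s_(2) = 6 ⇒ 624.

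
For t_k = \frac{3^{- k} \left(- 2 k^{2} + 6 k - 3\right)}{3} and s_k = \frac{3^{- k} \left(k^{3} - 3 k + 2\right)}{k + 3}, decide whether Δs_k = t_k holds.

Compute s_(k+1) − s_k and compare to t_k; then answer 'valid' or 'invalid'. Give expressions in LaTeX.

Invalid: residual \frac{3^{- k} \left(2 k^{3} + 3 k^{2} - 21 k + 12\right)}{3 \left(k^{2} + 7 k + 12\right)} ≠ 0.

s_(k+1) = k**2*(k + 3)/(3*3**k*(k + 4))
s_(k+1) − s_k = 2*(-k**4 - 3*k**3 + 9*k**2 + 15*k - 12)/(3*3**k*(k**2 + 7*k + 12))
(s_(k+1) − s_k) − t_k = (2*k**3 + 3*k**2 - 21*k + 12)/(3*3**k*(k**2 + 7*k + 12))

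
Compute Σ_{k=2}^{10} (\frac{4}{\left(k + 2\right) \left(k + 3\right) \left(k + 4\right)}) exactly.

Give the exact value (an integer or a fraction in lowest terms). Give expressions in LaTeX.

Step 1: r(k) = (k + 2)/(k + 5).
Gosper form: A/B · C(k+1)/C(k) with A=k + 2, B=k + 5, C=1.
Set up (k + 2)·f(k+1) − (k + 4)·f(k) − (1) = 0.
Degrees (1,1,0) ⇒ d ≤ 2.
Solving with deg f ≤ 2: f(k) = k*(k + 5)/12.
Then R = B(k−1)f/C = k*(k + 4)*(k + 5)/12, so s_k = R(k)·t_k = k*(k + 5)/(3*(k + 2)*(k + 3)).
Δs = 4/(k**3 + 9*k**2 + 26*k + 24), as required.
Σ_(k=2)^(10) t_k = s_(11) − s_(2) = 88/273 − (7/30) = 81/910.

Σ = 81/910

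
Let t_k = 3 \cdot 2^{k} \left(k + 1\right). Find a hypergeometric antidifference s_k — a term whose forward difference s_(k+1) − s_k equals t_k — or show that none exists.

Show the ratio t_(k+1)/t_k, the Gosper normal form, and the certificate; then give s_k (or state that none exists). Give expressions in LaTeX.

s_k = 3 \cdot 2^{k} \left(k - 1\right)

Step 1: r(k) = 2*(k + 2)/(k + 1).
Gosper form: A/B · C(k+1)/C(k) with A=2, B=1, C=k + 1.
Key eq: (2)·f(k+1) = (1)·f(k) + (k + 1).
From deg A=0, deg B=0, deg C=1: d=1.
Solve for f: f(k) = k - 1 (degree 1 ≤ 1).
Then R = B(k−1)f/C = (k - 1)/(k + 1), so s_k = R(k)·t_k = 3*2**k*(k - 1).
s_(k+1) − s_k = 3*2**k*(k + 1) = t_k.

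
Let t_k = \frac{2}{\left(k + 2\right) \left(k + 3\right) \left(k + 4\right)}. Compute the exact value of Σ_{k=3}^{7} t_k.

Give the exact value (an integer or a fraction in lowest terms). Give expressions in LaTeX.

The ratio is (k + 2)/(k + 5).
So A=k + 2 and B=k + 5, with C=1.
f must satisfy (k + 2)·f(k+1) − (k + 4)·f(k) = 1.
d = 2 from the (1,1,0) case.
Solve for f: f(k) = k*(k + 5)/12 (degree 2 ≤ 2).
Get s_k = R·t_k = k*(k + 5)/(6*(k + 2)*(k + 3)) with R(k) = B(k−1)f(k)/C(k) = k*(k + 4)*(k + 5)/12.
Check: Δs_k = 2/(k**3 + 9*k**2 + 26*k + 24). ✓
Σ_(k=3)^(7) t_k = s_(8) − s_(3) = 26/165 − (2/15) = 4/165.

Σ = 4/165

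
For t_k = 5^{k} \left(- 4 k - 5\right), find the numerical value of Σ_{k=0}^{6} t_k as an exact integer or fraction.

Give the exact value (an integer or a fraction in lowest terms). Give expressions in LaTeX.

Σ = -546875

t_(k+1)/t_k = 5*(4*k + 9)/(4*k + 5).
A = 5, B = 1, C = k + 5/4.
f must satisfy (5)·f(k+1) − (1)·f(k) = k + 5/4.
deg f ≤ 1 (via 0,0,1).
Solve for f: f(k) = k/4 (degree 1 ≤ 1).
R(k) = B(k−1)·f(k)/C(k) = k/(4*k + 5); s_k = R·t_k = -5**k*k.
Δs = 5**k*(-4*k - 5), as required.
Evaluate s at k=7 and k=0: -546875 and 0; difference -546875.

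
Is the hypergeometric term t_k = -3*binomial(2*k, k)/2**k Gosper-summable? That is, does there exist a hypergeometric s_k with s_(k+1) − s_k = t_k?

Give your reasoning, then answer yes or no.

No — negative degree bound, so no certificate f.

Step 1: r(k) = (2*k + 1)/(k + 1).
Normal form (A,B,C) = (2*k + 1, k + 1, 1).
Key eq: (2*k + 1)·f(k+1) = (k)·f(k) + (1).
From deg A=1, deg B=1, deg C=0: d=-1.
Negative degree bound (-1): no f exists, t_k not Gosper-summable.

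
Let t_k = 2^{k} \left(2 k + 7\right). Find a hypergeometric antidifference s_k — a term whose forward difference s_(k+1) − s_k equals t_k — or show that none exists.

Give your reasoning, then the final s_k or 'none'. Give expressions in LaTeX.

s_k = 2^{k} \left(2 k + 3\right)

The ratio is 2*(2*k + 9)/(2*k + 7).
A = 2, B = 1, C = k + 7/2.
Key eq: (2)·f(k+1) = (1)·f(k) + (k + 7/2).
deg f ≤ 1 (via 0,0,1).
Solving with deg f ≤ 1: f(k) = (2*k + 3)/2.
Certificate R = B(k−1)f/C = (2*k + 3)/(2*k + 7) gives s_k = 2**k*(2*k + 3).
Δs = 2**k*(2*k + 7), as required.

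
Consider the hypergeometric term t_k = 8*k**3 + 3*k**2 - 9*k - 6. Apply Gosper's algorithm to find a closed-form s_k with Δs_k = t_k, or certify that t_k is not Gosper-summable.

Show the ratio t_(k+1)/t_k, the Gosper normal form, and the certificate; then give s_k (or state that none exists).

The ratio is (8*k**3 + 27*k**2 + 21*k - 4)/(8*k**3 + 3*k**2 - 9*k - 6).
So A=1 and B=1, with C=k**3 + 3*k**2/8 - 9*k/8 - 3/4.
Solve (1)·f(k+1) − (1)·f(k) = k**3 + 3*k**2/8 - 9*k/8 - 3/4.
From deg A=0, deg B=0, deg C=3: d=4.
Solving with deg f ≤ 4: f(k) = k*(2*k + 1)*(k**2 - 2*k - 1)/8.
So s_k = (B(k−1)f/C)·t_k = (k*(2*k + 1)*(k**2 - 2*k - 1)/(8*k**3 + 3*k**2 - 9*k - 6))·t_k = k*(2*k**3 - 3*k**2 - 4*k - 1).
Verify: 8*k**3 + 3*k**2 - 9*k - 6 matches t_k.

s_k = k*(2*k**3 - 3*k**2 - 4*k - 1)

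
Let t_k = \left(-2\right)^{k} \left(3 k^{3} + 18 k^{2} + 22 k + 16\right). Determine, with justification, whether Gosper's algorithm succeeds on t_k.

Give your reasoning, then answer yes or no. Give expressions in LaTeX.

r(k) = 2*(-3*k**3 - 27*k**2 - 67*k - 59)/(3*k**3 + 18*k**2 + 22*k + 16) after simplifying.
Normal form (A,B,C) = (-2, 1, k**3 + 6*k**2 + 22*k/3 + 16/3).
Need (-2)·f(k+1) − (1)·f(k) = k**3 + 6*k**2 + 22*k/3 + 16/3.
deg f ≤ 3 (via 0,0,3).
Solve for f: f(k) = -(k**3 + 4*k**2 + 2)/3 (degree 3 ≤ 3).
So s_k = (B(k−1)f/C)·t_k = (-(k**3 + 4*k**2 + 2)/(3*k**3 + 18*k**2 + 22*k + 16))·t_k = (-2)**k*(-k**3 - 4*k**2 - 2).
s_(k+1) − s_k = (-2)**k*(3*k**3 + 18*k**2 + 22*k + 16) = t_k.

Yes. s_k = \left(-2\right)^{k} \left(- k^{3} - 4 k^{2} - 2\right).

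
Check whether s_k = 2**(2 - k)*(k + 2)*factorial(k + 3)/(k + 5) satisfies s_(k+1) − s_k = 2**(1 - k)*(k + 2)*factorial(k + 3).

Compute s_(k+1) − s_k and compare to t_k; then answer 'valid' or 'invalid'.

s_(k+1) = 2**(1 - k)*(k + 3)*factorial(k + 4)/(k + 6)
s_(k+1) − s_k = 2**(1 - k)*(k**3 + 10*k**2 + 31*k + 36)*factorial(k + 3)/((k + 5)*(k + 6))
(s_(k+1) − s_k) − t_k = -6*(k**2 + 7*k + 8)*factorial(k + 3)/(2**k*(k + 5)*(k + 6))

Invalid: residual -6*(k**2 + 7*k + 8)*factorial(k + 3)/(2**k*(k + 5)*(k + 6)) ≠ 0.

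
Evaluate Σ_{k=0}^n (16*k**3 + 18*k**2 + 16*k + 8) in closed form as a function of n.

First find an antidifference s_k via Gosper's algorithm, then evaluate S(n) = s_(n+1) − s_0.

S(n) = 4*n**4 + 14*n**3 + 21*n**2 + 19*n + 8

The ratio is (8*k**3 + 33*k**2 + 50*k + 29)/(8*k**3 + 9*k**2 + 8*k + 4).
Normal form (A,B,C) = (1, 1, k**3 + 9*k**2/8 + k + 1/2).
Need (1)·f(k+1) − (1)·f(k) = k**3 + 9*k**2/8 + k + 1/2.
Degrees (0,0,3) ⇒ d ≤ 4.
A polynomial solution: f(k) = k*(4*k**3 - 2*k**2 + 3*k + 3)/16.
R(k) = B(k−1)·f(k)/C(k) = k*(4*k**3 - 2*k**2 + 3*k + 3)/(2*(8*k**3 + 9*k**2 + 8*k + 4)); s_k = R·t_k = k*(4*k**3 - 2*k**2 + 3*k + 3).
Verify: 16*k**3 + 18*k**2 + 16*k + 8 matches t_k.
Telescope: S(n) = s_(n+1) − s_(0) = 4*n**4 + 14*n**3 + 21*n**2 + 19*n + 8 − (0) = 4*n**4 + 14*n**3 + 21*n**2 + 19*n + 8.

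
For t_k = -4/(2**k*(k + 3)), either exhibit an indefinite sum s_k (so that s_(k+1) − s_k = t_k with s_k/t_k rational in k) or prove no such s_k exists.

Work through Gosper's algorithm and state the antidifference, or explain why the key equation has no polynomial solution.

Step 1: r(k) = (k + 3)/(2*(k + 4)).
A = k/2 + 3/2, B = k + 4, C = 1.
Solve (k/2 + 3/2)·f(k+1) − (k + 3)·f(k) = 1.
deg f ≤ -1 (via 1,1,0).
Bound -1 < 0, so the key equation has no polynomial solution.

no hypergeometric antidifference exists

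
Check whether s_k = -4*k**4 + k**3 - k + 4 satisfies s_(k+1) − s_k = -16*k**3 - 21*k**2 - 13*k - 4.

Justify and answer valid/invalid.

s_(k+1) = -k - 4*(k + 1)**4 + (k + 1)**3 + 3
s_(k+1) − s_k = -16*k**3 - 21*k**2 - 13*k - 4
(s_(k+1) − s_k) − t_k = 0

valid; difference matches t_k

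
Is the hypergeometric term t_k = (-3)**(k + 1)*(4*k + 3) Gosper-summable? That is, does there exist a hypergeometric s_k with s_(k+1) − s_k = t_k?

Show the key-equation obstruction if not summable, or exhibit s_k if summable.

Step 1: r(k) = 3*(-4*k - 7)/(4*k + 3).
Normal form (A,B,C) = (-3, 1, k + 3/4).
Need (-3)·f(k+1) − (1)·f(k) = k + 3/4.
d = 1 from the (0,0,1) case.
Match coefficients ⇒ f(k) = -k/4.
Certificate R = B(k−1)f/C = -k/(4*k + 3) gives s_k = 3*(-3)**k*k.
Δs = (-3)**(k + 1)*(4*k + 3), as required.

Yes. s_k = 3*(-3)**k*k.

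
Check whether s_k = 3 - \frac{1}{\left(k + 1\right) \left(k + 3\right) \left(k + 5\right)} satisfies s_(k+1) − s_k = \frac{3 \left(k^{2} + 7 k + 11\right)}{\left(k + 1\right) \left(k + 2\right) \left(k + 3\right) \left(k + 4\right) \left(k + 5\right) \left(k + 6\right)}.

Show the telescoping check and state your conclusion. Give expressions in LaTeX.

Valid — Δs_k = t_k.

s_(k+1) = 3 - 1/((k + 2)*(k + 4)*(k + 6))
s_(k+1) − s_k = 3*(k**2 + 7*k + 11)/(k**6 + 21*k**5 + 175*k**4 + 735*k**3 + 1624*k**2 + 1764*k + 720)
(s_(k+1) − s_k) − t_k = 0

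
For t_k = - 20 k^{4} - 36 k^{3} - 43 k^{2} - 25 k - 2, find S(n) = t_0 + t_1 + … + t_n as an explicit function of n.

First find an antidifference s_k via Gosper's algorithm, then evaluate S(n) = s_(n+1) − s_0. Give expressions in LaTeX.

S(n) = - 4 n^{5} - 19 n^{4} - 39 n^{3} - 43 n^{2} - 21 n - 2

The ratio is (20*k**4 + 116*k**3 + 271*k**2 + 299*k + 126)/(20*k**4 + 36*k**3 + 43*k**2 + 25*k + 2).
Gosper form: A/B · C(k+1)/C(k) with A=1, B=1, C=k**4 + 9*k**3/5 + 43*k**2/20 + 5*k/4 + 1/10.
f must satisfy (1)·f(k+1) − (1)·f(k) = k**4 + 9*k**3/5 + 43*k**2/20 + 5*k/4 + 1/10.
deg f ≤ 5 (via 0,0,4).
Solve for f: f(k) = k*(4*k**4 - k**3 + 3*k**2 - 4)/20 (degree 5 ≤ 5).
Then R = B(k−1)f/C = k*(4*k**4 - k**3 + 3*k**2 - 4)/(20*k**4 + 36*k**3 + 43*k**2 + 25*k + 2), so s_k = R(k)·t_k = k*(-4*k**4 + k**3 - 3*k**2 + 4).
Check: Δs_k = -20*k**4 - 36*k**3 - 43*k**2 - 25*k - 2. ✓
s_(n+1) = -4*n**5 - 19*n**4 - 39*n**3 - 43*n**2 - 21*n - 2 and s_(0) = 0, so S(n) = -4*n**5 - 19*n**4 - 39*n**3 - 43*n**2 - 21*n - 2.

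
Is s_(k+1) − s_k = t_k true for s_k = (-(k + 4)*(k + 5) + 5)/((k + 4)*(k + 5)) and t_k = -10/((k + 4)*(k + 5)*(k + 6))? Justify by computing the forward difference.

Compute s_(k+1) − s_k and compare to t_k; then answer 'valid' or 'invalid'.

Valid — Δs_k = t_k.

s_(k+1) = (-(k + 5)*(k + 6) + 5)/((k + 5)*(k + 6))
s_(k+1) − s_k = -10/(k**3 + 15*k**2 + 74*k + 120)
(s_(k+1) − s_k) − t_k = 0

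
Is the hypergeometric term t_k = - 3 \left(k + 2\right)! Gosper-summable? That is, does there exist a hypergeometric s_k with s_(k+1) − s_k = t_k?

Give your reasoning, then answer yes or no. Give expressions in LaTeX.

Compute t_(k+1)/t_k: get k + 3.
Take A(k)=k + 3, B(k)=1, C(k)=1.
Key eq: (k + 3)·f(k+1) = (1)·f(k) + (1).
Bound: deg f ≤ -1.
Negative degree bound (-1): no f exists, t_k not Gosper-summable.

No; the degree bound rules out any f.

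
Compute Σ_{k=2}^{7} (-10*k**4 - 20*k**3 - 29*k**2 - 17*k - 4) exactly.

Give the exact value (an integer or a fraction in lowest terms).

r(k) = (10*k**4 + 60*k**3 + 149*k**2 + 175*k + 80)/(10*k**4 + 20*k**3 + 29*k**2 + 17*k + 4) after simplifying.
So A=1 and B=1, with C=k**4 + 2*k**3 + 29*k**2/10 + 17*k/10 + 2/5.
Need (1)·f(k+1) − (1)·f(k) = k**4 + 2*k**3 + 29*k**2/10 + 17*k/10 + 2/5.
d = 5 from the (0,0,4) case.
Solve for f: f(k) = k**2*(2*k**3 + 3*k - 1)/10 (degree 5 ≤ 5).
Then R = B(k−1)f/C = k**2*(2*k**3 + 3*k - 1)/(10*k**4 + 20*k**3 + 29*k**2 + 17*k + 4), so s_k = R(k)·t_k = k**2*(-2*k**3 - 3*k + 1).
Verify: -10*k**4 - 20*k**3 - 29*k**2 - 17*k - 4 matches t_k.
Σ_(k=2)^(7) t_k = s_(8) − s_(2) = -67008 − (-84) = -66924.

Σ = -66924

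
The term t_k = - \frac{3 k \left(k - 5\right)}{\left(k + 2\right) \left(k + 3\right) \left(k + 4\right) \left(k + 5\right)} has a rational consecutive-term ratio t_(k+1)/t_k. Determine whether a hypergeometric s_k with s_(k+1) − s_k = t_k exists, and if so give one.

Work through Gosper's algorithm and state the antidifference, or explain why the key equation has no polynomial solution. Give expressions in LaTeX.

s_k = - \frac{k \left(k^{2} - 27 k + 26\right)}{12 \left(k + 2\right) \left(k + 3\right) \left(k + 4\right)}

Ratio r(k) = (k - 4)*(k + 1)*(k + 2)/(k*(k - 5)*(k + 6)).
Gosper form: A/B · C(k+1)/C(k) with A=k + 2, B=k + 6, C=k**2 - 5*k.
Key eq: (k + 2)·f(k+1) = (k + 5)·f(k) + (k**2 - 5*k).
From deg A=1, deg B=1, deg C=2: d=3.
Match coefficients ⇒ f(k) = k*(k - 26)*(k - 1)/36.
Then R = B(k−1)f/C = (k - 26)*(k - 1)*(k + 5)/(36*(k - 5)), so s_k = R(k)·t_k = -k*(k**2 - 27*k + 26)/(12*(k + 2)*(k + 3)*(k + 4)).
s_(k+1) − s_k = 3*k*(5 - k)/(k**4 + 14*k**3 + 71*k**2 + 154*k + 120) = t_k.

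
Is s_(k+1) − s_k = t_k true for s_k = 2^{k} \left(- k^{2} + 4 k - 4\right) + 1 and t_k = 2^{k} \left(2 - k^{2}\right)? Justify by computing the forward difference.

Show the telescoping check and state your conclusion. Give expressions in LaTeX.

Valid — Δs_k = t_k.

s_(k+1) = 2**(k + 1)*(4*k - (k + 1)**2) + 1
s_(k+1) − s_k = 2**k*(2 - k**2)
(s_(k+1) − s_k) − t_k = 0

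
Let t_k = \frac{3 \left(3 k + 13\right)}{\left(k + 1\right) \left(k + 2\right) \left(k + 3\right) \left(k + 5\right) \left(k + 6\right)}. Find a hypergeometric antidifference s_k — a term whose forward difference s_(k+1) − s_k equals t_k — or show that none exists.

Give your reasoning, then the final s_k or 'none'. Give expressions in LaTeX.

r(k) = (k + 1)*(k + 5)*(3*k + 16)/((k + 4)*(k + 7)*(3*k + 13)) after simplifying.
Normal form (A,B,C) = (k + 1, k + 7, k**2 + 25*k/3 + 52/3).
Need (k + 1)·f(k+1) − (k + 6)·f(k) = k**2 + 25*k/3 + 52/3.
Bound: deg f ≤ 5.
Solve for f: f(k) = k*(k + 3)*(k + 4)*(k**2 + 8*k + 17)/30 (degree 5 ≤ 5).
So s_k = (B(k−1)f/C)·t_k = (k*(k + 3)*(k + 6)*(k**2 + 8*k + 17)/(10*(3*k + 13)))·t_k = 3*k*(k**2 + 8*k + 17)/(10*(k**3 + 8*k**2 + 17*k + 10)).
Δs = 3*(3*k + 13)/(k**5 + 17*k**4 + 107*k**3 + 307*k**2 + 396*k + 180), as required.

s_k = \frac{3 k \left(k^{2} + 8 k + 17\right)}{10 \left(k^{3} + 8 k^{2} + 17 k + 10\right)}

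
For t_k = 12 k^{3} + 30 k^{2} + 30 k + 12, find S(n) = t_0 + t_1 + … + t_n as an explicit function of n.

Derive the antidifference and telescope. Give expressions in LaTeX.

S(n) = 3 n^{4} + 16 n^{3} + 33 n^{2} + 32 n + 12

Step 1: r(k) = (2*k**3 + 11*k**2 + 21*k + 14)/(2*k**3 + 5*k**2 + 5*k + 2).
So A=1 and B=1, with C=k**3 + 5*k**2/2 + 5*k/2 + 1.
f must satisfy (1)·f(k+1) − (1)·f(k) = k**3 + 5*k**2/2 + 5*k/2 + 1.
Bound: deg f ≤ 4.
Solving with deg f ≤ 4: f(k) = k*(k + 1)*(3*k**2 + k + 2)/12.
Certificate R = B(k−1)f/C = k*(3*k**2 + k + 2)/(6*(2*k**2 + 3*k + 2)) gives s_k = k*(3*k**3 + 4*k**2 + 3*k + 2).
Δs = 12*k**3 + 30*k**2 + 30*k + 12, as required.
Telescope: S(n) = s_(n+1) − s_(0) = 3*n**4 + 16*n**3 + 33*n**2 + 32*n + 12 − (0) = 3*n**4 + 16*n**3 + 33*n**2 + 32*n + 12.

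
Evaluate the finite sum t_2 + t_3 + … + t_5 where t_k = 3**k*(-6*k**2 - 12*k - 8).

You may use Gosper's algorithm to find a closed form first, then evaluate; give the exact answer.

Σ = -68436

Compute t_(k+1)/t_k: get 3*(3*k**2 + 12*k + 13)/(3*k**2 + 6*k + 4).
So A=3 and B=1, with C=k**2 + 2*k + 4/3.
Set up (3)·f(k+1) − (1)·f(k) − (k**2 + 2*k + 4/3) = 0.
From deg A=0, deg B=0, deg C=2: d=2.
Solve for f: f(k) = (3*k**2 - 3*k + 4)/6 (degree 2 ≤ 2).
R(k) = B(k−1)·f(k)/C(k) = (3*k**2 - 3*k + 4)/(2*(3*k**2 + 6*k + 4)); s_k = R·t_k = 3**k*(-3*k**2 + 3*k - 4).
Verify: 3**k*(-6*k**2 - 12*k - 8) matches t_k.
Sum = s_(6) − s_(2); s_(6) = -68526, s_(2) = -90 ⇒ -68436.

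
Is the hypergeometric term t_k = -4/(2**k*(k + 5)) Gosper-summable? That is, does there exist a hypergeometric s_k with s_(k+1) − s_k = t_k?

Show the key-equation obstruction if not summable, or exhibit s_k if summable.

No; the degree bound rules out any f.

The ratio is (k + 5)/(2*(k + 6)).
Gosper form: A/B · C(k+1)/C(k) with A=k/2 + 5/2, B=k + 6, C=1.
Solve (k/2 + 5/2)·f(k+1) − (k + 5)·f(k) = 1.
Degrees (1,1,0) ⇒ d ≤ -1.
d = -1 < 0 ⇒ no nonzero polynomial f; not summable.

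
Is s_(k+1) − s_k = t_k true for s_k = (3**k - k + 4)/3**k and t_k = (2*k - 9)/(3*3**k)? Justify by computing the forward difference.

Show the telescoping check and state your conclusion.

s_(k+1) = (3*3**k - k + 3)/(3*3**k)
s_(k+1) − s_k = (2*k - 9)/(3*3**k)
(s_(k+1) − s_k) − t_k = 0

valid; difference matches t_k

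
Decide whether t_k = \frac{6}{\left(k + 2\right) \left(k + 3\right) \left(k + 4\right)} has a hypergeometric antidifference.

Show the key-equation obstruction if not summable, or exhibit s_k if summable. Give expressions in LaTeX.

Step 1: r(k) = (k + 2)/(k + 5).
So A=k + 2 and B=k + 5, with C=1.
Need (k + 2)·f(k+1) − (k + 4)·f(k) = 1.
deg f ≤ 2 (via 1,1,0).
A polynomial solution: f(k) = k*(k + 5)/12.
Certificate R = B(k−1)f/C = k*(k + 4)*(k + 5)/12 gives s_k = k*(k + 5)/(2*(k + 2)*(k + 3)).
Δs = 6/(k**3 + 9*k**2 + 26*k + 24), as required.

Yes. s_k = \frac{k \left(k + 5\right)}{2 \left(k + 2\right) \left(k + 3\right)}.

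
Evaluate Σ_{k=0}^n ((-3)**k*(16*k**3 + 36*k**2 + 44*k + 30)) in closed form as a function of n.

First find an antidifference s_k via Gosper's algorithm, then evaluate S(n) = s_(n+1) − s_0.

S(n) = 12*(-3)**n*n**3 + 36*(-3)**n*n**2 + 42*(-3)**n*n + 27*(-3)**n + 3

Step 1: r(k) = 3*(-8*k**3 - 42*k**2 - 82*k - 63)/(8*k**3 + 18*k**2 + 22*k + 15).
So A=-3 and B=1, with C=k**3 + 9*k**2/4 + 11*k/4 + 15/8.
Key eq: (-3)·f(k+1) = (1)·f(k) + (k**3 + 9*k**2/4 + 11*k/4 + 15/8).
Degrees (0,0,3) ⇒ d ≤ 3.
Coefficient equations give f(k) = -(4*k**3 + 2*k + 3)/16.
Then R = B(k−1)f/C = -(4*k**3 + 2*k + 3)/(2*(4*k + 5)*(2*k**2 + 2*k + 3)), so s_k = R(k)·t_k = (-3)**k*(-4*k**3 - 2*k - 3).
s_(k+1) − s_k = (-3)**k*(16*k**3 + 36*k**2 + 44*k + 30) = t_k.
Telescope: S(n) = s_(n+1) − s_(0) = 3*(-3)**n*(4*n**3 + 12*n**2 + 14*n + 9) − (-3) = 12*(-3)**n*n**3 + 36*(-3)**n*n**2 + 42*(-3)**n*n + 27*(-3)**n + 3.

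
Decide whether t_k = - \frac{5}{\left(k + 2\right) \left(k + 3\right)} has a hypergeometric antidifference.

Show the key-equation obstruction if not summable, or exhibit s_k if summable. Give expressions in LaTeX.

t_(k+1)/t_k = (k + 2)/(k + 4).
A = k + 2, B = k + 4, C = 1.
Set up (k + 2)·f(k+1) − (k + 3)·f(k) − (1) = 0.
Bound: deg f ≤ 1.
Solving with deg f ≤ 1: f(k) = k/2.
Certificate R = B(k−1)f/C = k*(k + 3)/2 gives s_k = -5*k/(2*k + 4).
Δs = -5/(k**2 + 5*k + 6), as required.

Yes. s_k = - \frac{5 k}{2 k + 4}.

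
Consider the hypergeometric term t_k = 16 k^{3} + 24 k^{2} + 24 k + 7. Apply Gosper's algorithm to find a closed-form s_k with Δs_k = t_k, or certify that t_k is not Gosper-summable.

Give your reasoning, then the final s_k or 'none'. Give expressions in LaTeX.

t_(k+1)/t_k = (16*k**3 + 72*k**2 + 120*k + 71)/(16*k**3 + 24*k**2 + 24*k + 7).
So A=1 and B=1, with C=k**3 + 3*k**2/2 + 3*k/2 + 7/16.
Solve (1)·f(k+1) − (1)·f(k) = k**3 + 3*k**2/2 + 3*k/2 + 7/16.
d = 4 from the (0,0,3) case.
Match coefficients ⇒ f(k) = k*(4*k**3 + 4*k - 1)/16.
Certificate R = B(k−1)f/C = k*(4*k**3 + 4*k - 1)/(16*k**3 + 24*k**2 + 24*k + 7) gives s_k = k*(4*k**3 + 4*k - 1).
s_(k+1) − s_k = 16*k**3 + 24*k**2 + 24*k + 7 = t_k.

s_k = k \left(4 k^{3} + 4 k - 1\right)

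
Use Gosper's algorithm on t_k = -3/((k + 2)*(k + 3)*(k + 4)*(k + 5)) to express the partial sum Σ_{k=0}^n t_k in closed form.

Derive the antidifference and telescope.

Step 1: r(k) = (k + 2)/(k + 6).
Take A(k)=k + 2, B(k)=k + 6, C(k)=1.
Set up (k + 2)·f(k+1) − (k + 5)·f(k) − (1) = 0.
Bound: deg f ≤ 3.
Solve for f: f(k) = k*(k**2 + 9*k + 26)/72 (degree 3 ≤ 3).
So s_k = (B(k−1)f/C)·t_k = (k*(k + 5)*(k**2 + 9*k + 26)/72)·t_k = k*(-k**2 - 9*k - 26)/(24*(k + 2)*(k + 3)*(k + 4)).
Δs = -3/(k**4 + 14*k**3 + 71*k**2 + 154*k + 120), as required.
Σ_(k=0)^n t_k = s_(n+1) − s_(0) = ((-n**3 - 12*n**2 - 47*n - 36)/(24*(n**3 + 12*n**2 + 47*n + 60))) − (0), i.e. (-n**3 - 12*n**2 - 47*n - 36)/(24*(n**3 + 12*n**2 + 47*n + 60)).

S(n) = (-n**3 - 12*n**2 - 47*n - 36)/(24*(n**3 + 12*n**2 + 47*n + 60))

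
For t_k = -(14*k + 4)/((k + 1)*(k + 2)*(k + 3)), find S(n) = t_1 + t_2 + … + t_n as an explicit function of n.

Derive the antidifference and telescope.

Ratio r(k) = (k + 1)*(7*k + 9)/((k + 4)*(7*k + 2)).
So A=k + 1 and B=k + 4, with C=k + 2/7.
Set up (k + 1)·f(k+1) − (k + 3)·f(k) − (k + 2/7) = 0.
Bound: deg f ≤ 2.
Solve for f: f(k) = k*(9*k - 1)/28 (degree 2 ≤ 2).
R(k) = B(k−1)·f(k)/C(k) = k*(k + 3)*(9*k - 1)/(4*(7*k + 2)); s_k = R·t_k = -k*(9*k - 1)/(2*(k + 1)*(k + 2)).
Verify: 2*(-7*k - 2)/(k**3 + 6*k**2 + 11*k + 6) matches t_k.
Σ_(k=1)^n t_k = s_(n+1) − s_(1) = ((-9*n**2 - 17*n - 8)/(2*(n**2 + 5*n + 6))) − (-2/3), i.e. n*(-23*n - 31)/(6*(n**2 + 5*n + 6)).

S(n) = n*(-23*n - 31)/(6*(n**2 + 5*n + 6))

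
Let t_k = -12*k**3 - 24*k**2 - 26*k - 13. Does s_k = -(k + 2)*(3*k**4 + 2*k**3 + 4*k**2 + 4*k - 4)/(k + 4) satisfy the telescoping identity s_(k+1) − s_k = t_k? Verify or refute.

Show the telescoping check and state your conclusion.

s_(k+1) = (-3*k**5 - 23*k**4 - 70*k**3 - 114*k**2 - 99*k - 27)/(k + 5)
s_(k+1) − s_k = (-12*k**5 - 114*k**4 - 342*k**3 - 491*k**2 - 411*k - 148)/(k**2 + 9*k + 20)
(s_(k+1) − s_k) − t_k = 2*(9*k**4 + 70*k**3 + 118*k**2 + 113*k + 56)/(k**2 + 9*k + 20)

Invalid: residual 2*(9*k**4 + 70*k**3 + 118*k**2 + 113*k + 56)/(k**2 + 9*k + 20) ≠ 0.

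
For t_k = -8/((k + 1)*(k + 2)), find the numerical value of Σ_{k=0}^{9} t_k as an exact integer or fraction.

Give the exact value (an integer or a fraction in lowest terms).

t_(k+1)/t_k = (k + 1)/(k + 3).
Take A(k)=k + 1, B(k)=k + 3, C(k)=1.
Key eq: (k + 1)·f(k+1) = (k + 2)·f(k) + (1).
Bound: deg f ≤ 1.
A polynomial solution: f(k) = k.
Certificate R = B(k−1)f/C = k*(k + 2) gives s_k = -8*k/(k + 1).
Verify: -8/(k**2 + 3*k + 2) matches t_k.
Evaluate s at k=10 and k=0: -80/11 and 0; difference -80/11.

Σ = -80/11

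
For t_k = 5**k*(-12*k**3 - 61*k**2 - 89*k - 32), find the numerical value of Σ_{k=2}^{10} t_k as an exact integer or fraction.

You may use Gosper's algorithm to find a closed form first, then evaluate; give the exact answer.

r(k) = 5*(12*k**3 + 97*k**2 + 247*k + 194)/(12*k**3 + 61*k**2 + 89*k + 32) after simplifying.
Factor: A=5; B=1; C=k**3 + 61*k**2/12 + 89*k/12 + 8/3.
Key eq: (5)·f(k+1) = (1)·f(k) + (k**3 + 61*k**2/12 + 89*k/12 + 8/3).
d = 3 from the (0,0,3) case.
Coefficient equations give f(k) = (3*k**3 + 4*k**2 + k - 2)/12.
Then R = B(k−1)f/C = (3*k**3 + 4*k**2 + k - 2)/(12*k**3 + 61*k**2 + 89*k + 32), so s_k = R(k)·t_k = 5**k*(-3*k**3 - 4*k**2 - k + 2).
Verify: 5**k*(-12*k**3 - 61*k**2 - 89*k - 32) matches t_k.
Telescoping: Σ = s_(11) − s_(2) = -219042968750 − (-1000) = -219042967750.

Σ = -219042967750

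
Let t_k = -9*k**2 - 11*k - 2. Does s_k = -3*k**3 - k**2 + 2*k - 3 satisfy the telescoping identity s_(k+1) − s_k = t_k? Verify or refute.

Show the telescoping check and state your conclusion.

s_(k+1) = 2*k - 3*(k + 1)**3 - (k + 1)**2 - 1
s_(k+1) − s_k = -9*k**2 - 11*k - 2
(s_(k+1) − s_k) − t_k = 0

Valid — Δs_k = t_k.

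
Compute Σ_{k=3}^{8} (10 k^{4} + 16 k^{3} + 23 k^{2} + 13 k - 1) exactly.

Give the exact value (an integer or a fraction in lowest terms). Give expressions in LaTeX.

Σ = 113142

r(k) = (10*k**4 + 56*k**3 + 131*k**2 + 147*k + 61)/(10*k**4 + 16*k**3 + 23*k**2 + 13*k - 1) after simplifying.
Gosper form: A/B · C(k+1)/C(k) with A=1, B=1, C=k**4 + 8*k**3/5 + 23*k**2/10 + 13*k/10 - 1/10.
Key eq: (1)·f(k+1) = (1)·f(k) + (k**4 + 8*k**3/5 + 23*k**2/10 + 13*k/10 - 1/10).
Bound: deg f ≤ 5.
Match coefficients ⇒ f(k) = k*(2*k**4 - k**3 + 3*k**2 - k - 4)/10.
Get s_k = R·t_k = k*(2*k**4 - k**3 + 3*k**2 - k - 4) with R(k) = B(k−1)f(k)/C(k) = k*(2*k**4 - k**3 + 3*k**2 - k - 4)/(10*k**4 + 16*k**3 + 23*k**2 + 13*k - 1).
Δs = 10*k**4 + 16*k**3 + 23*k**2 + 13*k - 1, as required.
Σ_(k=3)^(8) t_k = s_(9) − s_(3) = 113607 − (465) = 113142.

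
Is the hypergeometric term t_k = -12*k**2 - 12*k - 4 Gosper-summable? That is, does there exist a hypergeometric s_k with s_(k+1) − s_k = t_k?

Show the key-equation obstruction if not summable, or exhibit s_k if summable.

Yes. s_k = -4*k**3.

r(k) = (3*k**2 + 9*k + 7)/(3*k**2 + 3*k + 1) after simplifying.
Gosper form: A/B · C(k+1)/C(k) with A=1, B=1, C=k**2 + k + 1/3.
f must satisfy (1)·f(k+1) − (1)·f(k) = k**2 + k + 1/3.
deg f ≤ 3 (via 0,0,2).
Coefficient equations give f(k) = k**3/3.
Get s_k = R·t_k = -4*k**3 with R(k) = B(k−1)f(k)/C(k) = k**3/(3*k**2 + 3*k + 1).
Verify: 4*k**3 - 4*(k + 1)**3 matches t_k.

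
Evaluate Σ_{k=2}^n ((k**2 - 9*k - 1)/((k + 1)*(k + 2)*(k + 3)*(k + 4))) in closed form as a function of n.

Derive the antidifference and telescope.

The ratio is (k + 1)*(9*k - (k + 1)**2 + 10)/((k + 5)*(-k**2 + 9*k + 1)).
A = k + 1, B = k + 5, C = k**2 - 9*k - 1.
Need (k + 1)·f(k+1) − (k + 4)·f(k) = k**2 - 9*k - 1.
From deg A=1, deg B=1, deg C=2: d=3.
Match coefficients ⇒ f(k) = -k*(k**2 + 12*k - 7)/6.
So s_k = (B(k−1)f/C)·t_k = (-k*(k + 4)*(k**2 + 12*k - 7)/(6*(k**2 - 9*k - 1)))·t_k = k*(-k**2 - 12*k + 7)/(6*(k + 1)*(k + 2)*(k + 3)).
Δs = (k**2 - 9*k - 1)/(k**4 + 10*k**3 + 35*k**2 + 50*k + 24), as required.
s_(n+1) = (-n**3 - 15*n**2 - 20*n - 6)/(6*(n**3 + 9*n**2 + 26*n + 24)) and s_(2) = -7/60, so S(n) = (-n**3 - 29*n**2 - 6*n + 36)/(20*(n**3 + 9*n**2 + 26*n + 24)).

S(n) = (-n**3 - 29*n**2 - 6*n + 36)/(20*(n**3 + 9*n**2 + 26*n + 24))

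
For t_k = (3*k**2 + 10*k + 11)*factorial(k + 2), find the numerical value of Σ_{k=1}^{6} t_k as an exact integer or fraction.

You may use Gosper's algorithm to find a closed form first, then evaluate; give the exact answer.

t_(k+1)/t_k = (k + 3)*(10*k + 3*(k + 1)**2 + 21)/(3*k**2 + 10*k + 11).
A = k + 3, B = 1, C = k**2 + 10*k/3 + 11/3.
Need (k + 3)·f(k+1) − (1)·f(k) = k**2 + 10*k/3 + 11/3.
deg f ≤ 1 (via 1,0,2).
Solving with deg f ≤ 1: f(k) = (3*k + 1)/3.
R(k) = B(k−1)·f(k)/C(k) = (3*k + 1)/(3*k**2 + 10*k + 11); s_k = R·t_k = (3*k + 1)*factorial(k + 2).
Verify: (3*k**2 + 10*k + 11)*factorial(k + 2) matches t_k.
Telescoping: Σ = s_(7) − s_(1) = 7983360 − (24) = 7983336.

Σ = 7983336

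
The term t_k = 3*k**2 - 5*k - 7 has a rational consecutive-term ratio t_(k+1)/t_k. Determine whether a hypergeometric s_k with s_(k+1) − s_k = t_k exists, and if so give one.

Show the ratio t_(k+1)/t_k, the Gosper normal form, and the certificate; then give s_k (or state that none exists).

r(k) = (3*k**2 + k - 9)/(3*k**2 - 5*k - 7) after simplifying.
Gosper form: A/B · C(k+1)/C(k) with A=1, B=1, C=k**2 - 5*k/3 - 7/3.
Key eq: (1)·f(k+1) = (1)·f(k) + (k**2 - 5*k/3 - 7/3).
From deg A=0, deg B=0, deg C=2: d=3.
Coefficient equations give f(k) = k*(k**2 - 4*k - 4)/3.
R(k) = B(k−1)·f(k)/C(k) = k*(k**2 - 4*k - 4)/(3*k**2 - 5*k - 7); s_k = R·t_k = k*(k**2 - 4*k - 4).
Verify: 3*k**2 - 5*k - 7 matches t_k.

s_k = k*(k**2 - 4*k - 4)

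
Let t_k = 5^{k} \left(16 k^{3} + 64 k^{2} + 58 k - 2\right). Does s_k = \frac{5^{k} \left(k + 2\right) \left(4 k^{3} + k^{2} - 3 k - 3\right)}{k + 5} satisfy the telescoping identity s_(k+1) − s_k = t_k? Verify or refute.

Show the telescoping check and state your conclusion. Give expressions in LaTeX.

Invalid: residual \frac{5^{k} \left(- 48 k^{4} - 420 k^{3} - 1131 k^{2} - 873 k + 21\right)}{k^{2} + 11 k + 30} ≠ 0.

s_(k+1) = 5**(k + 1)*(4*k**4 + 25*k**3 + 50*k**2 + 32*k - 3)/(k + 6)
s_(k+1) − s_k = 5**k*(16*k**5 + 192*k**4 + 822*k**3 + 1425*k**2 + 845*k - 39)/(k**2 + 11*k + 30)
(s_(k+1) − s_k) − t_k = 5**k*(-48*k**4 - 420*k**3 - 1131*k**2 - 873*k + 21)/(k**2 + 11*k + 30)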